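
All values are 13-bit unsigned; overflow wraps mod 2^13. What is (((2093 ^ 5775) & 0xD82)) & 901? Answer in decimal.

2093 = 0100000101101
5775 = 1011010001111
→ ^ → 1111010100010 = 7842
0xD82 = 0110110000010
→ & → 0110010000010 = 3202
901 = 0001110000101
→ & → 0000010000000 = 128

128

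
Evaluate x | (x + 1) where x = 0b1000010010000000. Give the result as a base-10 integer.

x = 1000010010000000 = 33920
x + 1 = 1000010010000001
OR    = 1000010010000001 = 33921
(x | (x + 1) sets the lowest cleared bit.)

33921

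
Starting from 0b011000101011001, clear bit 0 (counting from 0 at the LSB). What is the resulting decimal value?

12632

x = 011000101011001
bit 0 is currently 1; clear it via x & ~(1 << 0) = x & ~1
→ 011000101011000 = 12632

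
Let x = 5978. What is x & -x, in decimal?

x = 1011101011010 = 5978
-x (two's complement) = …0100010100110
AND   = 0000000000010 = 2
(x & -x isolates the lowest set bit of x.)

2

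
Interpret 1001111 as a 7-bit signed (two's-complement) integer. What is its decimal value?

pattern = 1001111 (MSB is 1 ⇒ negative)
Invert: 0110000, add 1 → 0110001 = 49, so the value is -49.
(Equivalently: 79 - 2^7 = 79 - 128 = -49.)

-49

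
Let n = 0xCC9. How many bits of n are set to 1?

0xCC9 = 110011001001
Count the 1s: 1 + 1 + 1 + 1 + 1 + 1 = 6

6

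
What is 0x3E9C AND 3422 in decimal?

3100

0x3E9C = 11111010011100
3422 = 00110101011110
AND → 00110000011100 = 3100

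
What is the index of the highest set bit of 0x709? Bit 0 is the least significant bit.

0x709 = 11100001001
The topmost 1 is at position 10 (since 2^10 = 1024 ≤ 1801 < 2048).

10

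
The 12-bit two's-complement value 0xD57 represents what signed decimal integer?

-681

pattern = 110101010111 (MSB is 1 ⇒ negative)
Invert: 001010101000, add 1 → 001010101001 = 681, so the value is -681.
(Equivalently: 3415 - 2^12 = 3415 - 4096 = -681.)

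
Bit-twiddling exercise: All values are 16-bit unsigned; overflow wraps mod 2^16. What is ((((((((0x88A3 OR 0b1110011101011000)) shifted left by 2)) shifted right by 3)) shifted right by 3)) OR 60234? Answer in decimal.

0x88A3 = 1000100010100011
0b1110011101011000 = 1110011101011000
→ OR → 1110111111111011 = 61435
→ shifted left by 2 (mod 2^16) → 1011111111101100 = 49132
→ shifted right by 3 → 0001011111111101 = 6141
→ shifted right by 3 → 0000001011111111 = 767
60234 = 1110101101001010
→ OR → 1110101111111111 = 60415

60415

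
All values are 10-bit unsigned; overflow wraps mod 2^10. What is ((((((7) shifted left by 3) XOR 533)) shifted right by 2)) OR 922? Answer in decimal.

923

7 = 0000000111
→ shifted left by 3 (mod 2^10) → 0000111000 = 56
533 = 1000010101
→ XOR → 1000101101 = 557
→ shifted right by 2 → 0010001011 = 139
922 = 1110011010
→ OR → 1110011011 = 923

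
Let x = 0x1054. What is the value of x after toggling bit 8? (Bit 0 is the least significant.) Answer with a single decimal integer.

x = 1000001010100
bit 8 is currently 0; toggle it via x ^ (1 << 8) = x ^ 256
→ 1000101010100 = 4436

4436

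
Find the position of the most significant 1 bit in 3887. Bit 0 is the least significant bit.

11

3887 = 111100101111
The topmost 1 is at position 11 (since 2^11 = 2048 ≤ 3887 < 4096).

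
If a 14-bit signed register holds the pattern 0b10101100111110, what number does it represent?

-5314

pattern = 10101100111110 (MSB is 1 ⇒ negative)
Invert: 01010011000001, add 1 → 01010011000010 = 5314, so the value is -5314.
(Equivalently: 11070 - 2^14 = 11070 - 16384 = -5314.)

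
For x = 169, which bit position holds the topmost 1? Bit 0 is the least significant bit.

169 = 10101001
The topmost 1 is at position 7 (since 2^7 = 128 ≤ 169 < 256).

7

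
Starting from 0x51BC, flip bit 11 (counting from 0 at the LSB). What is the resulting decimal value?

x = 101000110111100
bit 11 is currently 0; toggle it via x ^ (1 << 11) = x ^ 2048
→ 101100110111100 = 22972

22972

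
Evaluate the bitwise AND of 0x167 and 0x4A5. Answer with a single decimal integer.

37

0x167 = 00101100111
0x4A5 = 10010100101
AND → 00000100101 = 37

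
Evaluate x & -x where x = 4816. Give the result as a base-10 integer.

x = 1001011010000 = 4816
-x (two's complement) = …0110100110000
AND   = 0000000010000 = 16
(x & -x isolates the lowest set bit of x.)

16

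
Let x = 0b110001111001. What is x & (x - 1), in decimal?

3192

x = 110001111001 = 3193
x - 1 = 110001111000
AND   = 110001111000 = 3192
(x & (x - 1) clears the lowest set bit of x.)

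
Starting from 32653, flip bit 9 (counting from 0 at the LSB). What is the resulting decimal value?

32141

x = 111111110001101
bit 9 is currently 1; toggle it via x ^ (1 << 9) = x ^ 512
→ 111110110001101 = 32141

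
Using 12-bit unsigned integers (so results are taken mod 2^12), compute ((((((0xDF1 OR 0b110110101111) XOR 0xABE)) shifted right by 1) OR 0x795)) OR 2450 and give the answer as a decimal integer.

4023

0xDF1 = 110111110001
0b110110101111 = 110110101111
→ OR → 110111111111 = 3583
0xABE = 101010111110
→ XOR → 011101000001 = 1857
→ shifted right by 1 → 001110100000 = 928
0x795 = 011110010101
→ OR → 011110110101 = 1973
2450 = 100110010010
→ OR → 111110110111 = 4023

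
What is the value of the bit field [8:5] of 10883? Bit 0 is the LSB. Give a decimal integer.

4

v = 10101010000011
Shift right by 5: 101010100
Mask low 4 bits: 0100 = 4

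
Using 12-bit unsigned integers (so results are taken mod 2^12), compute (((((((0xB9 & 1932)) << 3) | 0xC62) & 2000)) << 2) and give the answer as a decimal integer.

0xB9 = 000010111001
1932 = 011110001100
→ & → 000010001000 = 136
→ << 3 (mod 2^12) → 010001000000 = 1088
0xC62 = 110001100010
→ | → 110001100010 = 3170
2000 = 011111010000
→ & → 010001000000 = 1088
→ << 2 (mod 2^12) → 000100000000 = 256

256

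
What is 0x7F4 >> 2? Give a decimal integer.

509

0x7F4 = 11111110100
shift right by 2 → 00111111101 = 509
(equivalently, floor(2036 / 4))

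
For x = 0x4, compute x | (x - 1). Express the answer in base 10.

x = 100 = 4
x - 1 = 011
OR    = 111 = 7
(x | (x - 1) sets all bits below the lowest set bit.)

7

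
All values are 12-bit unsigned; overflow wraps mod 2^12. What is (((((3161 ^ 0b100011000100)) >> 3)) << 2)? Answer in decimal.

588

3161 = 110001011001
0b100011000100 = 100011000100
→ ^ → 010010011101 = 1181
→ >> 3 → 000010010011 = 147
→ << 2 (mod 2^12) → 001001001100 = 588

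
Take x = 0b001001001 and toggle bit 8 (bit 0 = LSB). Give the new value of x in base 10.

x = 001001001
bit 8 is currently 0; toggle it via x ^ (1 << 8) = x ^ 256
→ 101001001 = 329

329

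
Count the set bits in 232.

232 = 11101000
Count the 1s: 1 + 1 + 1 + 1 = 4

4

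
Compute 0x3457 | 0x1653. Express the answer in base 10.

13911

0x3457 = 11010001010111
0x1653 = 01011001010011
 OR → 11011001010111 = 13911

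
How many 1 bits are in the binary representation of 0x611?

4

0x611 = 11000010001
Count the 1s: 1 + 1 + 1 + 1 = 4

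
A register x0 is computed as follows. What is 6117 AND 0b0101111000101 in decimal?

965

6117 = 1011111100101
b = 0101111000101
AND → 0001111000101 = 965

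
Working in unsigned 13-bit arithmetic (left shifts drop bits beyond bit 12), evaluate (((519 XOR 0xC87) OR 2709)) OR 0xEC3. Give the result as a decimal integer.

519 = 0001000000111
0xC87 = 0110010000111
→ XOR → 0111010000000 = 3712
2709 = 0101010010101
→ OR → 0111010010101 = 3733
0xEC3 = 0111011000011
→ OR → 0111011010111 = 3799

3799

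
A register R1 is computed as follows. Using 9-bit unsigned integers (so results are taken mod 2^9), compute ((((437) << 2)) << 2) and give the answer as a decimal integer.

437 = 110110101
→ << 2 (mod 2^9) → 011010100 = 212
→ << 2 (mod 2^9) → 101010000 = 336

336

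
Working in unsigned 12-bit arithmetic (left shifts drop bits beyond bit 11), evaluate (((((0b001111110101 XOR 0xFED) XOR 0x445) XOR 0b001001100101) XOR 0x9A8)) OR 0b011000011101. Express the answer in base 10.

0b001111110101 = 001111110101
0xFED = 111111101101
→ XOR → 110000011000 = 3096
0x445 = 010001000101
→ XOR → 100001011101 = 2141
0b001001100101 = 001001100101
→ XOR → 101000111000 = 2616
0x9A8 = 100110101000
→ XOR → 001110010000 = 912
0b011000011101 = 011000011101
→ OR → 011110011101 = 1949

1949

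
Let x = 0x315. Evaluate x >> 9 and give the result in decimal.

1

0x315 = 1100010101
shift right by 9 → 0000000001 = 1
(equivalently, floor(789 / 512))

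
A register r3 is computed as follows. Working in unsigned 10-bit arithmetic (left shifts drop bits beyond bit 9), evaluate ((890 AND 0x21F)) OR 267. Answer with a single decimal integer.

795

890 = 1101111010
0x21F = 1000011111
→ AND → 1000011010 = 538
267 = 0100001011
→ OR → 1100011011 = 795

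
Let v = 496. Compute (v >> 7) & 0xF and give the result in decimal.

v = 00111110000
Shift right by 7: 0011
Mask low 4 bits: 0011 = 3

3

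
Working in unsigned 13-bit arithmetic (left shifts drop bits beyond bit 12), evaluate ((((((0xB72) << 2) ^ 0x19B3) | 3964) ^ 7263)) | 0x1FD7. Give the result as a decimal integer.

8183

0xB72 = 0101101110010
→ << 2 (mod 2^13) → 0110111001000 = 3528
0x19B3 = 1100110110011
→ ^ → 1010001111011 = 5243
3964 = 0111101111100
→ | → 1111101111111 = 8063
7263 = 1110001011111
→ ^ → 0001100100000 = 800
0x1FD7 = 1111111010111
→ | → 1111111110111 = 8183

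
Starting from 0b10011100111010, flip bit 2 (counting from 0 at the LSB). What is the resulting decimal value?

10046

x = 10011100111010
bit 2 is currently 0; toggle it via x ^ (1 << 2) = x ^ 4
→ 10011100111110 = 10046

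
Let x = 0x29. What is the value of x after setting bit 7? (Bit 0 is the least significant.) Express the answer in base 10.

169

x = 000101001
bit 7 is currently 0; set it via x | (1 << 7) = x | 128
→ 010101001 = 169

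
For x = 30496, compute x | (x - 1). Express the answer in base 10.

30527

x = 111011100100000 = 30496
x - 1 = 111011100011111
OR    = 111011100111111 = 30527
(x | (x - 1) sets all bits below the lowest set bit.)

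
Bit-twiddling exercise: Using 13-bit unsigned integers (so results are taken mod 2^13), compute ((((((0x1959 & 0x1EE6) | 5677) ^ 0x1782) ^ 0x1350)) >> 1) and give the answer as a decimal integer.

3423

0x1959 = 1100101011001
0x1EE6 = 1111011100110
→ & → 1100001000000 = 6208
5677 = 1011000101101
→ | → 1111001101101 = 7789
0x1782 = 1011110000010
→ ^ → 0100111101111 = 2543
0x1350 = 1001101010000
→ ^ → 1101010111111 = 6847
→ >> 1 → 0110101011111 = 3423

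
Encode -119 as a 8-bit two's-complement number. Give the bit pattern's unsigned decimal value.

119 in 8 bits: 01110111
Invert: 10001000
Add 1:  10001001 = 137
(Check: 2^8 - 119 = 256 - 119 = 137.)

137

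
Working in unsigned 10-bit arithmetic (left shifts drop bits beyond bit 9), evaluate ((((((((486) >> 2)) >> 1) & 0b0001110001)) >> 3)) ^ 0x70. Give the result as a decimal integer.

486 = 0111100110
→ >> 2 → 0001111001 = 121
→ >> 1 → 0000111100 = 60
0b0001110001 = 0001110001
→ & → 0000110000 = 48
→ >> 3 → 0000000110 = 6
0x70 = 0001110000
→ ^ → 0001110110 = 118

118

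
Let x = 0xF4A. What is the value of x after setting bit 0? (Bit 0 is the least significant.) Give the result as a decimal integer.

x = 111101001010
bit 0 is currently 0; set it via x | (1 << 0) = x | 1
→ 111101001011 = 3915

3915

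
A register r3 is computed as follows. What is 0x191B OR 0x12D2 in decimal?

7131

0x191B = 1100100011011
0x12D2 = 1001011010010
 OR → 1101111011011 = 7131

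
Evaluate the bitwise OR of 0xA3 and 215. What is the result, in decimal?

0xA3 = 10100011
215 = 11010111
 OR → 11110111 = 247

247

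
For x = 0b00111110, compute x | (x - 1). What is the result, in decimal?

63

x = 111110 = 62
x - 1 = 111101
OR    = 111111 = 63
(x | (x - 1) sets all bits below the lowest set bit.)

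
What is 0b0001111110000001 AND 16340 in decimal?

8064

a = 01111110000001
16340 = 11111111010100
AND → 01111110000000 = 8064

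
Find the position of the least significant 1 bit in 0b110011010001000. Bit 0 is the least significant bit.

0b110011010001000 = 110011010001000
Trailing zeros: 3, so the lowest set bit is bit 3 (value 8).

3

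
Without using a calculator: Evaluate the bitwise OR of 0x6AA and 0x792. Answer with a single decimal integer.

0x6AA = 11010101010
0x792 = 11110010010
 OR → 11110111010 = 1978

1978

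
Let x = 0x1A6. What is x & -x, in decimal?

2

x = 110100110 = 422
-x (two's complement) = …001011010
AND   = 000000010 = 2
(x & -x isolates the lowest set bit of x.)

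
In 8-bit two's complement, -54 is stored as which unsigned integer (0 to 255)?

54 in 8 bits: 00110110
Invert: 11001001
Add 1:  11001010 = 202
(Check: 2^8 - 54 = 256 - 54 = 202.)

202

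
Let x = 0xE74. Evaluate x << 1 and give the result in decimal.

7400

0xE74 = 0111001110100
shift left by 1 → 1110011101000 = 7400
(equivalently, 3700 × 2^1 = 3700 × 2)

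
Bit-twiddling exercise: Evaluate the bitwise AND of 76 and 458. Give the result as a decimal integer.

72

76 = 001001100
458 = 111001010
AND → 001001000 = 72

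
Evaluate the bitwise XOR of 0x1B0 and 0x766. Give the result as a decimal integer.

1750

0x1B0 = 00110110000
0x766 = 11101100110
XOR → 11011010110 = 1750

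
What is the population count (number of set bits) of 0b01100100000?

3

n = 1100100000
Count the 1s: 1 + 1 + 1 = 3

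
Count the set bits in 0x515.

0x515 = 10100010101
Count the 1s: 1 + 1 + 1 + 1 + 1 = 5

5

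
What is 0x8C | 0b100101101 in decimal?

0x8C = 010001100
b = 100101101
 OR → 110101101 = 429

429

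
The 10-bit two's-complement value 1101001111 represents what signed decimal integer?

-177

pattern = 1101001111 (MSB is 1 ⇒ negative)
Invert: 0010110000, add 1 → 0010110001 = 177, so the value is -177.
(Equivalently: 847 - 2^10 = 847 - 1024 = -177.)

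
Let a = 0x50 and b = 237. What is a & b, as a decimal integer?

64

0x50 = 01010000
237 = 11101101
AND → 01000000 = 64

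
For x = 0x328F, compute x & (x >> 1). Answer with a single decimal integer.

4103

x = 11001010001111 = 12943
x>>1 = 01100101000111
AND  = 01000000000111 = 4103
(x & (x >> 1) has a 1 wherever x has two consecutive 1 bits.)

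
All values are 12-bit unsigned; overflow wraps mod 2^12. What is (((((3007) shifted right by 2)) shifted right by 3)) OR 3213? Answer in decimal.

3007 = 101110111111
→ shifted right by 2 → 001011101111 = 751
→ shifted right by 3 → 000001011101 = 93
3213 = 110010001101
→ OR → 110011011101 = 3293

3293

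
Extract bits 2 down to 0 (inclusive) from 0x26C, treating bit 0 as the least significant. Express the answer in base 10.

4

v = 1001101100
Shift right by 0: 1001101100
Mask low 3 bits: 100 = 4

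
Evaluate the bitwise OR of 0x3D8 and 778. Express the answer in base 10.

986

0x3D8 = 1111011000
778 = 1100001010
 OR → 1111011010 = 986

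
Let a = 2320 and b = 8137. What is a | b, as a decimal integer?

8153

2320 = 0100100010000
8137 = 1111111001001
 OR → 1111111011001 = 8153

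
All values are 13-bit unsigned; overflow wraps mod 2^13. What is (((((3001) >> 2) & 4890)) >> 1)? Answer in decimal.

3001 = 0101110111001
→ >> 2 → 0001011101110 = 750
4890 = 1001100011010
→ & → 0001000001010 = 522
→ >> 1 → 0000100000101 = 261

261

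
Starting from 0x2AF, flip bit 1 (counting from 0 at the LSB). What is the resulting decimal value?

685

x = 01010101111
bit 1 is currently 1; toggle it via x ^ (1 << 1) = x ^ 2
→ 01010101101 = 685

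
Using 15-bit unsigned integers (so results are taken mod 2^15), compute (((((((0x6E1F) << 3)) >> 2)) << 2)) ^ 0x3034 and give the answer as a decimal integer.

0x6E1F = 110111000011111
→ << 3 (mod 2^15) → 111000011111000 = 28920
→ >> 2 → 001110000111110 = 7230
→ << 2 (mod 2^15) → 111000011111000 = 28920
0x3034 = 011000000110100
→ ^ → 100000011001100 = 16588

16588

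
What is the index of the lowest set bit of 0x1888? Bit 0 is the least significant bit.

0x1888 = 1100010001000
Trailing zeros: 3, so the lowest set bit is bit 3 (value 8).

3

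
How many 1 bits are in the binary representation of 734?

734 = 1011011110
Count the 1s: 1 + 1 + 1 + 1 + 1 + 1 + 1 = 7

7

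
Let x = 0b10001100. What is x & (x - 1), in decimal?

x = 10001100 = 140
x - 1 = 10001011
AND   = 10001000 = 136
(x & (x - 1) clears the lowest set bit of x.)

136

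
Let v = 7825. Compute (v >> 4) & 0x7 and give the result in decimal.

1

v = 1111010010001
Shift right by 4: 111101001
Mask low 3 bits: 001 = 1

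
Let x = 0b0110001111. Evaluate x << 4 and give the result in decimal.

6384

x = 0000110001111
shift left by 4 → 1100011110000 = 6384
(equivalently, 399 × 2^4 = 399 × 16)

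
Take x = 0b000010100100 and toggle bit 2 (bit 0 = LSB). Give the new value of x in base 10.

x = 000010100100
bit 2 is currently 1; toggle it via x ^ (1 << 2) = x ^ 4
→ 000010100000 = 160

160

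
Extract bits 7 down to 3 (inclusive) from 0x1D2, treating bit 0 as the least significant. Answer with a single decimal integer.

26

v = 111010010
Shift right by 3: 111010
Mask low 5 bits: 11010 = 26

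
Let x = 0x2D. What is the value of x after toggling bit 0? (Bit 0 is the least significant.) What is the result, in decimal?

x = 00101101
bit 0 is currently 1; toggle it via x ^ (1 << 0) = x ^ 1
→ 00101100 = 44

44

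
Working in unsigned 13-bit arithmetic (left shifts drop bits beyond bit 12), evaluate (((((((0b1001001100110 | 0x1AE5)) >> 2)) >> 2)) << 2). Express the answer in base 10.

1720

0b1001001100110 = 1001001100110
0x1AE5 = 1101011100101
→ | → 1101011100111 = 6887
→ >> 2 → 0011010111001 = 1721
→ >> 2 → 0000110101110 = 430
→ << 2 (mod 2^13) → 0011010111000 = 1720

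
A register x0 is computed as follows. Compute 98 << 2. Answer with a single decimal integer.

392

98 = 001100010
shift left by 2 → 110001000 = 392
(equivalently, 98 × 2^2 = 98 × 4)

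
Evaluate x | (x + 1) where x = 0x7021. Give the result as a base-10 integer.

28707

x = 111000000100001 = 28705
x + 1 = 111000000100010
OR    = 111000000100011 = 28707
(x | (x + 1) sets the lowest cleared bit.)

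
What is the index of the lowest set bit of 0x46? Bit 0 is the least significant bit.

0x46 = 1000110
Trailing zeros: 1, so the lowest set bit is bit 1 (value 2).

1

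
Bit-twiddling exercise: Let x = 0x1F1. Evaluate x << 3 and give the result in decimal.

0x1F1 = 000111110001
shift left by 3 → 111110001000 = 3976
(equivalently, 497 × 2^3 = 497 × 8)

3976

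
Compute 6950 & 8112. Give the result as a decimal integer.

6950 = 1101100100110
8112 = 1111110110000
AND → 1101100100000 = 6944

6944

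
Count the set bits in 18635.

7

18635 = 100100011001011
Count the 1s: 1 + 1 + 1 + 1 + 1 + 1 + 1 = 7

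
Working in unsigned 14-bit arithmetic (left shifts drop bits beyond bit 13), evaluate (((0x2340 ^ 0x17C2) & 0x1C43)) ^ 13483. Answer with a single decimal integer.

0x2340 = 10001101000000
0x17C2 = 01011111000010
→ ^ → 11010010000010 = 13442
0x1C43 = 01110001000011
→ & → 01010000000010 = 5122
13483 = 11010010101011
→ ^ → 10000010101001 = 8361

8361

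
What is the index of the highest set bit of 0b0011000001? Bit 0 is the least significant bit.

7

0b0011000001 = 11000001
The topmost 1 is at position 7 (since 2^7 = 128 ≤ 193 < 256).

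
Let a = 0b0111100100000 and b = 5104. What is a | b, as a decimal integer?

8176

a = 0111100100000
5104 = 1001111110000
 OR → 1111111110000 = 8176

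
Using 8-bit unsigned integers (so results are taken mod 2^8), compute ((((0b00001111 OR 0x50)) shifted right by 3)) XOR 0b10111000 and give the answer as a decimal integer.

0b00001111 = 00001111
0x50 = 01010000
→ OR → 01011111 = 95
→ shifted right by 3 → 00001011 = 11
0b10111000 = 10111000
→ XOR → 10110011 = 179

179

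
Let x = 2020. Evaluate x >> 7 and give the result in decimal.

15

2020 = 11111100100
shift right by 7 → 00000001111 = 15
(equivalently, floor(2020 / 128))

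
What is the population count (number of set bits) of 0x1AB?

6

0x1AB = 110101011
Count the 1s: 1 + 1 + 1 + 1 + 1 + 1 = 6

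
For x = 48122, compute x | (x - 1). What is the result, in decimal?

x = 1011101111111010 = 48122
x - 1 = 1011101111111001
OR    = 1011101111111011 = 48123
(x | (x - 1) sets all bits below the lowest set bit.)

48123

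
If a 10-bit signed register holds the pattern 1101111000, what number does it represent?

-136

pattern = 1101111000 (MSB is 1 ⇒ negative)
Invert: 0010000111, add 1 → 0010001000 = 136, so the value is -136.
(Equivalently: 888 - 2^10 = 888 - 1024 = -136.)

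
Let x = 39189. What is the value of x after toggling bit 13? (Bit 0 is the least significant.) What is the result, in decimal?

47381

x = 1001100100010101
bit 13 is currently 0; toggle it via x ^ (1 << 13) = x ^ 8192
→ 1011100100010101 = 47381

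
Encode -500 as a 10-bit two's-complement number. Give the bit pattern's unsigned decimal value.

500 in 10 bits: 0111110100
Invert: 1000001011
Add 1:  1000001100 = 524
(Check: 2^10 - 500 = 1024 - 500 = 524.)

524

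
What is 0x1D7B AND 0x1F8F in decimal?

0x1D7B = 1110101111011
0x1F8F = 1111110001111
AND → 1110100001011 = 7435

7435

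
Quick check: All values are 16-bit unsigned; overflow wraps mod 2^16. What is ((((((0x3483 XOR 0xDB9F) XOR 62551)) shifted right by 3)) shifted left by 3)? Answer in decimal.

0x3483 = 0011010010000011
0xDB9F = 1101101110011111
→ XOR → 1110111100011100 = 61212
62551 = 1111010001010111
→ XOR → 0001101101001011 = 6987
→ shifted right by 3 → 0000001101101001 = 873
→ shifted left by 3 (mod 2^16) → 0001101101001000 = 6984

6984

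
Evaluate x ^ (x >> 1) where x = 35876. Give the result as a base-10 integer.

x = 1000110000100100 = 35876
x>>1 = 0100011000010010
XOR  = 1100101000110110 = 51766
(x ^ (x >> 1) gives the standard binary-reflected Gray code of x.)

51766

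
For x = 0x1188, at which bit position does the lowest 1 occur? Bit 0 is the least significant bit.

3

0x1188 = 1000110001000
Trailing zeros: 3, so the lowest set bit is bit 3 (value 8).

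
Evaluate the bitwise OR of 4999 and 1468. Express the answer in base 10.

4999 = 1001110000111
1468 = 0010110111100
 OR → 1011110111111 = 6079

6079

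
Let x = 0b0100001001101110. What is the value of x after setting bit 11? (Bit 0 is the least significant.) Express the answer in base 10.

19054

x = 0100001001101110
bit 11 is currently 0; set it via x | (1 << 11) = x | 2048
→ 0100101001101110 = 19054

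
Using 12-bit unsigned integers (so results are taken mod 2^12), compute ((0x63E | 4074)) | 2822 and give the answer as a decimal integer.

0x63E = 011000111110
4074 = 111111101010
→ | → 111111111110 = 4094
2822 = 101100000110
→ | → 111111111110 = 4094

4094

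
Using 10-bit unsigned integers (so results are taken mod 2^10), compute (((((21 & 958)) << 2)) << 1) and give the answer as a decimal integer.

21 = 0000010101
958 = 1110111110
→ & → 0000010100 = 20
→ << 2 (mod 2^10) → 0001010000 = 80
→ << 1 (mod 2^10) → 0010100000 = 160

160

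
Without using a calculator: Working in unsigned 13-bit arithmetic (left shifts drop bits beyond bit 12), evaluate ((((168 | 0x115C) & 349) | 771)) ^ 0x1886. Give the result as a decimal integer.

168 = 0000010101000
0x115C = 1000101011100
→ | → 1000111111100 = 4604
349 = 0000101011101
→ & → 0000101011100 = 348
771 = 0001100000011
→ | → 0001101011111 = 863
0x1886 = 1100010000110
→ ^ → 1101111011001 = 7129

7129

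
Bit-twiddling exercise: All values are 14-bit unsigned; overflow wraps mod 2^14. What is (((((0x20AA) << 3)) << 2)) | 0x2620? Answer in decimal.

14176

0x20AA = 10000010101010
→ << 3 (mod 2^14) → 00010101010000 = 1360
→ << 2 (mod 2^14) → 01010101000000 = 5440
0x2620 = 10011000100000
→ | → 11011101100000 = 14176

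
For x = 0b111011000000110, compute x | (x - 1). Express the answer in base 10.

30215

x = 111011000000110 = 30214
x - 1 = 111011000000101
OR    = 111011000000111 = 30215
(x | (x - 1) sets all bits below the lowest set bit.)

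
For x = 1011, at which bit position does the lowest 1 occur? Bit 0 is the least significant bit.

0

1011 = 1111110011
Trailing zeros: 0, so the lowest set bit is bit 0 (value 1).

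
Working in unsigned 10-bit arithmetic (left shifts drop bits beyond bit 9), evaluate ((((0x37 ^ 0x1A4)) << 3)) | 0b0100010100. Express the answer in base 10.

412

0x37 = 0000110111
0x1A4 = 0110100100
→ ^ → 0110010011 = 403
→ << 3 (mod 2^10) → 0010011000 = 152
0b0100010100 = 0100010100
→ | → 0110011100 = 412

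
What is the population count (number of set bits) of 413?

413 = 110011101
Count the 1s: 1 + 1 + 1 + 1 + 1 + 1 = 6

6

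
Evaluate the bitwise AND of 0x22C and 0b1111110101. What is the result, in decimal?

548

0x22C = 1000101100
b = 1111110101
AND → 1000100100 = 548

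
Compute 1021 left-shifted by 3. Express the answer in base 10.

1021 = 0001111111101
shift left by 3 → 1111111101000 = 8168
(equivalently, 1021 × 2^3 = 1021 × 8)

8168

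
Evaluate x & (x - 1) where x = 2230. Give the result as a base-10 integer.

x = 100010110110 = 2230
x - 1 = 100010110101
AND   = 100010110100 = 2228
(x & (x - 1) clears the lowest set bit of x.)

2228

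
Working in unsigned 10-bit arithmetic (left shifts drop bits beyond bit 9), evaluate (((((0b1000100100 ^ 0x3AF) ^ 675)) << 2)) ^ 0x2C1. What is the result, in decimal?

609

0b1000100100 = 1000100100
0x3AF = 1110101111
→ ^ → 0110001011 = 395
675 = 1010100011
→ ^ → 1100101000 = 808
→ << 2 (mod 2^10) → 0010100000 = 160
0x2C1 = 1011000001
→ ^ → 1001100001 = 609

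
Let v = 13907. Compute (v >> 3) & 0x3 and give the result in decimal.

2

v = 11011001010011
Shift right by 3: 11011001010
Mask low 2 bits: 10 = 2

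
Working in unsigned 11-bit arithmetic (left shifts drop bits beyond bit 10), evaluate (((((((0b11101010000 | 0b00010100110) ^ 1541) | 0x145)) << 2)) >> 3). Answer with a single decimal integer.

0b11101010000 = 11101010000
0b00010100110 = 00010100110
→ | → 11111110110 = 2038
1541 = 11000000101
→ ^ → 00111110011 = 499
0x145 = 00101000101
→ | → 00111110111 = 503
→ << 2 (mod 2^11) → 11111011100 = 2012
→ >> 3 → 00011111011 = 251

251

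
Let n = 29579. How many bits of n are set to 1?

29579 = 111001110001011
Count the 1s: 1 + 1 + 1 + 1 + 1 + 1 + 1 + 1 + 1 = 9

9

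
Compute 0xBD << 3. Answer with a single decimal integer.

1512

0xBD = 00010111101
shift left by 3 → 10111101000 = 1512
(equivalently, 189 × 2^3 = 189 × 8)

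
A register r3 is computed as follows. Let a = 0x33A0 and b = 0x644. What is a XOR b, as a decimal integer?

13796

0x33A0 = 11001110100000
0x644 = 00011001000100
XOR → 11010111100100 = 13796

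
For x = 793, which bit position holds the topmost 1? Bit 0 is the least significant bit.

793 = 1100011001
The topmost 1 is at position 9 (since 2^9 = 512 ≤ 793 < 1024).

9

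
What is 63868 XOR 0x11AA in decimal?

59606

63868 = 1111100101111100
0x11AA = 0001000110101010
XOR → 1110100011010110 = 59606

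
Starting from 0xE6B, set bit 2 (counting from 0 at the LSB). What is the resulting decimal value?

3695

x = 00111001101011
bit 2 is currently 0; set it via x | (1 << 2) = x | 4
→ 00111001101111 = 3695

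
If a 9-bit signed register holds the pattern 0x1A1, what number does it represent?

pattern = 110100001 (MSB is 1 ⇒ negative)
Invert: 001011110, add 1 → 001011111 = 95, so the value is -95.
(Equivalently: 417 - 2^9 = 417 - 512 = -95.)

-95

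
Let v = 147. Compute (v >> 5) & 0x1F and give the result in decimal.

v = 000010010011
Shift right by 5: 0000100
Mask low 5 bits: 00100 = 4

4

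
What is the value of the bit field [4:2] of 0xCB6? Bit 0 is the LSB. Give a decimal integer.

v = 0110010110110
Shift right by 2: 01100101101
Mask low 3 bits: 101 = 5

5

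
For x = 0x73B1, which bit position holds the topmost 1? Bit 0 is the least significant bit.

14

0x73B1 = 111001110110001
The topmost 1 is at position 14 (since 2^14 = 16384 ≤ 29617 < 32768).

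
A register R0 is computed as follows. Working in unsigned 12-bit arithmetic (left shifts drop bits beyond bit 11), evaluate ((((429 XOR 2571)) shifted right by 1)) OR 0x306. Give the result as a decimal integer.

429 = 000110101101
2571 = 101000001011
→ XOR → 101110100110 = 2982
→ shifted right by 1 → 010111010011 = 1491
0x306 = 001100000110
→ OR → 011111010111 = 2007

2007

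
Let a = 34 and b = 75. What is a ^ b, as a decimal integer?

34 = 0100010
75 = 1001011
XOR → 1101001 = 105

105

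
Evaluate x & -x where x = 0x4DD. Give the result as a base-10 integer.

x = 10011011101 = 1245
-x (two's complement) = …01100100011
AND   = 00000000001 = 1
(x & -x isolates the lowest set bit of x.)

1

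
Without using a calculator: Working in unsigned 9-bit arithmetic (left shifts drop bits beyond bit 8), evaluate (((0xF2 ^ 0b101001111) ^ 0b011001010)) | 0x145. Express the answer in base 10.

0xF2 = 011110010
0b101001111 = 101001111
→ ^ → 110111101 = 445
0b011001010 = 011001010
→ ^ → 101110111 = 375
0x145 = 101000101
→ | → 101110111 = 375

375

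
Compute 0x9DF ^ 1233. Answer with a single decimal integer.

0x9DF = 100111011111
1233 = 010011010001
XOR → 110100001110 = 3342

3342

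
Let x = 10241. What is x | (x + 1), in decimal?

10243

x = 10100000000001 = 10241
x + 1 = 10100000000010
OR    = 10100000000011 = 10243
(x | (x + 1) sets the lowest cleared bit.)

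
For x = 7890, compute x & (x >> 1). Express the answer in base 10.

3648

x = 1111011010010 = 7890
x>>1 = 0111101101001
AND  = 0111001000000 = 3648
(x & (x >> 1) has a 1 wherever x has two consecutive 1 bits.)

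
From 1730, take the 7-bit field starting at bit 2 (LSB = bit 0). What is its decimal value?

48

v = 011011000010
Shift right by 2: 0110110000
Mask low 7 bits: 0110000 = 48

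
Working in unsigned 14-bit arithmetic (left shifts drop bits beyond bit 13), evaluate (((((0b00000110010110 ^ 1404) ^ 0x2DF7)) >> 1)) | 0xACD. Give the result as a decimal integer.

7887

0b00000110010110 = 00000110010110
1404 = 00010101111100
→ ^ → 00010011101010 = 1258
0x2DF7 = 10110111110111
→ ^ → 10100100011101 = 10525
→ >> 1 → 01010010001110 = 5262
0xACD = 00101011001101
→ | → 01111011001111 = 7887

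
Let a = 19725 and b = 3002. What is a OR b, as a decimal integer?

20415

19725 = 100110100001101
3002 = 000101110111010
 OR → 100111110111111 = 20415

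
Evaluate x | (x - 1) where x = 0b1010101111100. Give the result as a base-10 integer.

5503

x = 1010101111100 = 5500
x - 1 = 1010101111011
OR    = 1010101111111 = 5503
(x | (x - 1) sets all bits below the lowest set bit.)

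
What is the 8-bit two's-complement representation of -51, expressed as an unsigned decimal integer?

205

51 in 8 bits: 00110011
Invert: 11001100
Add 1:  11001101 = 205
(Check: 2^8 - 51 = 256 - 51 = 205.)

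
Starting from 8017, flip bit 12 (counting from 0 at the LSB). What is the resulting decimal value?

3921

x = 1111101010001
bit 12 is currently 1; toggle it via x ^ (1 << 12) = x ^ 4096
→ 0111101010001 = 3921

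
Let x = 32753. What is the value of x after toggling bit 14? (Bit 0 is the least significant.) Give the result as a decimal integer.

x = 111111111110001
bit 14 is currently 1; toggle it via x ^ (1 << 14) = x ^ 16384
→ 011111111110001 = 16369

16369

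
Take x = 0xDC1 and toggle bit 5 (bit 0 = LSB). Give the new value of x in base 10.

x = 0110111000001
bit 5 is currently 0; toggle it via x ^ (1 << 5) = x ^ 32
→ 0110111100001 = 3553

3553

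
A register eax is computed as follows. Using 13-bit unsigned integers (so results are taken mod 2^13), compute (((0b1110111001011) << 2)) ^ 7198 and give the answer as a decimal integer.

0b1110111001011 = 1110111001011
→ << 2 (mod 2^13) → 1011100101100 = 5932
7198 = 1110000011110
→ ^ → 0101100110010 = 2866

2866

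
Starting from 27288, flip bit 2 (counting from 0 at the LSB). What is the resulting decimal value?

27292

x = 0110101010011000
bit 2 is currently 0; toggle it via x ^ (1 << 2) = x ^ 4
→ 0110101010011100 = 27292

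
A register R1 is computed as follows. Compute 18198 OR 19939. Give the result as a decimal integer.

18198 = 100011100010110
19939 = 100110111100011
 OR → 100111111110111 = 20471

20471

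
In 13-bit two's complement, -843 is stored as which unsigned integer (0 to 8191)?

7349

843 in 13 bits: 0001101001011
Invert: 1110010110100
Add 1:  1110010110101 = 7349
(Check: 2^13 - 843 = 8192 - 843 = 7349.)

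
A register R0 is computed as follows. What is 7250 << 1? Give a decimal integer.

14500

7250 = 01110001010010
shift left by 1 → 11100010100100 = 14500
(equivalently, 7250 × 2^1 = 7250 × 2)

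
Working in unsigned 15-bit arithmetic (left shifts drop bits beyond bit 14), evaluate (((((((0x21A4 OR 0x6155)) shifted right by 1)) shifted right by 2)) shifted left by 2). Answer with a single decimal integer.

12536

0x21A4 = 010000110100100
0x6155 = 110000101010101
→ OR → 110000111110101 = 25077
→ shifted right by 1 → 011000011111010 = 12538
→ shifted right by 2 → 000110000111110 = 3134
→ shifted left by 2 (mod 2^15) → 011000011111000 = 12536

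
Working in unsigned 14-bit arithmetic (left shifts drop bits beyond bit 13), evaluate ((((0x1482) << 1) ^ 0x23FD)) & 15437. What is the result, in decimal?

2121

0x1482 = 01010010000010
→ << 1 (mod 2^14) → 10100100000100 = 10500
0x23FD = 10001111111101
→ ^ → 00101011111001 = 2809
15437 = 11110001001101
→ & → 00100001001001 = 2121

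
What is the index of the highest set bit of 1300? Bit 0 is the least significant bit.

10

1300 = 10100010100
The topmost 1 is at position 10 (since 2^10 = 1024 ≤ 1300 < 2048).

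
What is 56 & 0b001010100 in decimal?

56 = 0111000
b = 1010100
AND → 0010000 = 16

16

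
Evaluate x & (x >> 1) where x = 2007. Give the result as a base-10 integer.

x = 11111010111 = 2007
x>>1 = 01111101011
AND  = 01111000011 = 963
(x & (x >> 1) has a 1 wherever x has two consecutive 1 bits.)

963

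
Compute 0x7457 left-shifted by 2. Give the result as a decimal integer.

0x7457 = 00111010001010111
shift left by 2 → 11101000101011100 = 119132
(equivalently, 29783 × 2^2 = 29783 × 4)

119132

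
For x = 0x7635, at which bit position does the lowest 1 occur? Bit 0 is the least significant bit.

0x7635 = 111011000110101
Trailing zeros: 0, so the lowest set bit is bit 0 (value 1).

0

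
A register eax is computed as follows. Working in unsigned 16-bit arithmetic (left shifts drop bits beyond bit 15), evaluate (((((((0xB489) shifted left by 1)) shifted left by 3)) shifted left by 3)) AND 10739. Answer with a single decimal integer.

0xB489 = 1011010010001001
→ shifted left by 1 (mod 2^16) → 0110100100010010 = 26898
→ shifted left by 3 (mod 2^16) → 0100100010010000 = 18576
→ shifted left by 3 (mod 2^16) → 0100010010000000 = 17536
10739 = 0010100111110011
→ AND → 0000000010000000 = 128

128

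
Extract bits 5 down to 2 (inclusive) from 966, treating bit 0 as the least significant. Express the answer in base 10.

v = 01111000110
Shift right by 2: 011110001
Mask low 4 bits: 0001 = 1

1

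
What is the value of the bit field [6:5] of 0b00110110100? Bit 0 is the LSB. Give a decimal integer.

v = 00110110100
Shift right by 5: 001101
Mask low 2 bits: 01 = 1

1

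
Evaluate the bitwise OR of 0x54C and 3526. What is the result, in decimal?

3534

0x54C = 010101001100
3526 = 110111000110
 OR → 110111001110 = 3534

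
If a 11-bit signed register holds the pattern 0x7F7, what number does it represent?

-9

pattern = 11111110111 (MSB is 1 ⇒ negative)
Invert: 00000001000, add 1 → 00000001001 = 9, so the value is -9.
(Equivalently: 2039 - 2^11 = 2039 - 2048 = -9.)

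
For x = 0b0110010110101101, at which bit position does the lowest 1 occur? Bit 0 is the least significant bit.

0

0b0110010110101101 = 110010110101101
Trailing zeros: 0, so the lowest set bit is bit 0 (value 1).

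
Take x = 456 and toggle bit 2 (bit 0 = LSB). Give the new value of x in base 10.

x = 0111001000
bit 2 is currently 0; toggle it via x ^ (1 << 2) = x ^ 4
→ 0111001100 = 460

460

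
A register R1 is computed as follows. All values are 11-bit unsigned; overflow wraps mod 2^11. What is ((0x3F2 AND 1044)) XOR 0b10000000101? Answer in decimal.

1045

0x3F2 = 01111110010
1044 = 10000010100
→ AND → 00000010000 = 16
0b10000000101 = 10000000101
→ XOR → 10000010101 = 1045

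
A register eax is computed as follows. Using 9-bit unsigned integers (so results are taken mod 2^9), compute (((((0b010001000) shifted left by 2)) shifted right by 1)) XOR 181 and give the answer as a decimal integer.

165

0b010001000 = 010001000
→ shifted left by 2 (mod 2^9) → 000100000 = 32
→ shifted right by 1 → 000010000 = 16
181 = 010110101
→ XOR → 010100101 = 165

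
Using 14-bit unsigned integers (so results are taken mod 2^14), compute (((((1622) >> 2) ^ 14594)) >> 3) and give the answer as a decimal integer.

1810

1622 = 00011001010110
→ >> 2 → 00000110010101 = 405
14594 = 11100100000010
→ ^ → 11100010010111 = 14487
→ >> 3 → 00011100010010 = 1810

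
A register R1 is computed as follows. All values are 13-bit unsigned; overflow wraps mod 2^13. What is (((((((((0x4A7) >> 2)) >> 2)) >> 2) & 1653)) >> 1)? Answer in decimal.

0x4A7 = 0010010100111
→ >> 2 → 0000100101001 = 297
→ >> 2 → 0000001001010 = 74
→ >> 2 → 0000000010010 = 18
1653 = 0011001110101
→ & → 0000000010000 = 16
→ >> 1 → 0000000001000 = 8

8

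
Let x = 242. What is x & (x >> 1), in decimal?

x = 11110010 = 242
x>>1 = 01111001
AND  = 01110000 = 112
(x & (x >> 1) has a 1 wherever x has two consecutive 1 bits.)

112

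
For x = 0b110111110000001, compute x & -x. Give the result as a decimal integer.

x = 110111110000001 = 28545
-x (two's complement) = …001000001111111
AND   = 000000000000001 = 1
(x & -x isolates the lowest set bit of x.)

1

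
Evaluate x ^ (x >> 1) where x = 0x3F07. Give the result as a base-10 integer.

8324

x = 11111100000111 = 16135
x>>1 = 01111110000011
XOR  = 10000010000100 = 8324
(x ^ (x >> 1) gives the standard binary-reflected Gray code of x.)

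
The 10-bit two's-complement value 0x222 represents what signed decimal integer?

-478

pattern = 1000100010 (MSB is 1 ⇒ negative)
Invert: 0111011101, add 1 → 0111011110 = 478, so the value is -478.
(Equivalently: 546 - 2^10 = 546 - 1024 = -478.)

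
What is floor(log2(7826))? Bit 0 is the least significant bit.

12

7826 = 1111010010010
The topmost 1 is at position 12 (since 2^12 = 4096 ≤ 7826 < 8192).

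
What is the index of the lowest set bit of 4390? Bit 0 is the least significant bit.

4390 = 1000100100110
Trailing zeros: 1, so the lowest set bit is bit 1 (value 2).

1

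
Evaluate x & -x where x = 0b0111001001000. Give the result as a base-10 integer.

x = 111001001000 = 3656
-x (two's complement) = …000110111000
AND   = 000000001000 = 8
(x & -x isolates the lowest set bit of x.)

8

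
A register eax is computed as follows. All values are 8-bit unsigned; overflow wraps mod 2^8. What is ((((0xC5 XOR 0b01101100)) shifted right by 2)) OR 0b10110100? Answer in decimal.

190

0xC5 = 11000101
0b01101100 = 01101100
→ XOR → 10101001 = 169
→ shifted right by 2 → 00101010 = 42
0b10110100 = 10110100
→ OR → 10111110 = 190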